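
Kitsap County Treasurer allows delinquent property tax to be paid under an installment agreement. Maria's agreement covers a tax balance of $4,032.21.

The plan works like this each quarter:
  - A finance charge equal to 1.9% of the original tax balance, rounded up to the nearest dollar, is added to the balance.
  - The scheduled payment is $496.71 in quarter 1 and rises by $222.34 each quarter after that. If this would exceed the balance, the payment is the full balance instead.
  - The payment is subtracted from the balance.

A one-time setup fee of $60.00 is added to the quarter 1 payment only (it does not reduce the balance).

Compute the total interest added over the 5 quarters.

# | Opening | Interest | Payment | Fee | End bal
1 | $4,032.21 | $77.00 | $496.71 | $60.00 | $3,612.50
2 | $3,612.50 | $77.00 | $719.05 | — | $2,970.45
3 | $2,970.45 | $77.00 | $941.39 | — | $2,106.06
4 | $2,106.06 | $77.00 | $1,163.73 | — | $1,019.33
5 | $1,019.33 | $77.00 | $1,096.33 | — | $0.00
Total interest: $77.00 + $77.00 + $77.00 + $77.00 + $77.00 = $385.00

$385.00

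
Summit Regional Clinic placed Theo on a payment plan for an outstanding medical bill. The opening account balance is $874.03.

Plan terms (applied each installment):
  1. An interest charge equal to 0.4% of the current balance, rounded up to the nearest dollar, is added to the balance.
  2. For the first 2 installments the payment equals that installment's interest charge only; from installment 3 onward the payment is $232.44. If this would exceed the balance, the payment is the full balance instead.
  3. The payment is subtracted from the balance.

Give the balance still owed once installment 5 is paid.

Installment 1: $874.03 +$4.00 interest = $878.03; pay $4.00 → $874.03
Installment 2: $874.03 +$4.00 interest = $878.03; pay $4.00 → $874.03
Installment 3: $874.03 +$4.00 interest = $878.03; pay $232.44 → $645.59
Installment 4: $645.59 +$3.00 interest = $648.59; pay $232.44 → $416.15
Installment 5: $416.15 +$2.00 interest = $418.15; pay $232.44 → $185.71

$185.71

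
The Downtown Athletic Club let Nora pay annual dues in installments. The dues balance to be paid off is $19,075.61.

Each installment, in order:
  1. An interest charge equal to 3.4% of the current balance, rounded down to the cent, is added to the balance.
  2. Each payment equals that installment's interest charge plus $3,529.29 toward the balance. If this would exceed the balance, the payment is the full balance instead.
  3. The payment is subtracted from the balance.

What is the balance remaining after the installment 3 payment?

$8,487.74

Installment 1: opening $19,075.61; interest $648.57 → $19,724.18; payment $4,177.86; balance $15,546.32
Installment 2: opening $15,546.32; interest $528.57 → $16,074.89; payment $4,057.86; balance $12,017.03
Installment 3: opening $12,017.03; interest $408.57 → $12,425.60; payment $3,937.86; balance $8,487.74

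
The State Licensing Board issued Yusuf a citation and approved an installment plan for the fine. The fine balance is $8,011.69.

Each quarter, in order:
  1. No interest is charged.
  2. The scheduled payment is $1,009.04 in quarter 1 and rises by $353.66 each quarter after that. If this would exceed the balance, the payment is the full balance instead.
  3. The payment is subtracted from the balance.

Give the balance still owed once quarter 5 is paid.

$0.00

Quarter 1: opening $8,011.69; payment $1,009.04; balance $7,002.65
Quarter 2: opening $7,002.65; payment $1,362.70; balance $5,639.95
Quarter 3: opening $5,639.95; payment $1,716.36; balance $3,923.59
Quarter 4: opening $3,923.59; payment $2,070.02; balance $1,853.57
Quarter 5: opening $1,853.57; payment $1,853.57; balance $0.00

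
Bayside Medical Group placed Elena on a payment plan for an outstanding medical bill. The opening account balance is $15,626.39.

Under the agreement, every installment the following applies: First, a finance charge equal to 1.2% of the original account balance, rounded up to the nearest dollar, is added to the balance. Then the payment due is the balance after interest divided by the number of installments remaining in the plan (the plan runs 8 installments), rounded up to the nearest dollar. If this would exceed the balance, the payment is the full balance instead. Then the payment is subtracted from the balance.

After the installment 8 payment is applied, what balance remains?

$0.00

Installment 1: $15,626.39 +$188.00 interest = $15,814.39; pay $1,977.00 → $13,837.39
Installment 2: $13,837.39 +$188.00 interest = $14,025.39; pay $2,004.00 → $12,021.39
Installment 3: $12,021.39 +$188.00 interest = $12,209.39; pay $2,035.00 → $10,174.39
Installment 4: $10,174.39 +$188.00 interest = $10,362.39; pay $2,073.00 → $8,289.39
Installment 5: $8,289.39 +$188.00 interest = $8,477.39; pay $2,120.00 → $6,357.39
Installment 6: $6,357.39 +$188.00 interest = $6,545.39; pay $2,182.00 → $4,363.39
Installment 7: $4,363.39 +$188.00 interest = $4,551.39; pay $2,276.00 → $2,275.39
Installment 8: $2,275.39 +$188.00 interest = $2,463.39; pay $2,463.39 → $0.00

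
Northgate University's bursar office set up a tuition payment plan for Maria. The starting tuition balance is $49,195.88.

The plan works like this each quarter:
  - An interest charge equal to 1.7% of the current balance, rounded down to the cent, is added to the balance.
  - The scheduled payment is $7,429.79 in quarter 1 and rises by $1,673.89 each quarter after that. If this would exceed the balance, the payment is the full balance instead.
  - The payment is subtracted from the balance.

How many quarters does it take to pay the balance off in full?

5

Quarter 1: $49,195.88 +$836.32 interest = $50,032.20; pay $7,429.79 → $42,602.41
Quarter 2: $42,602.41 +$724.24 interest = $43,326.65; pay $9,103.68 → $34,222.97
Quarter 3: $34,222.97 +$581.79 interest = $34,804.76; pay $10,777.57 → $24,027.19
Quarter 4: $24,027.19 +$408.46 interest = $24,435.65; pay $12,451.46 → $11,984.19
Quarter 5: $11,984.19 +$203.73 interest = $12,187.92; pay $12,187.92 → $0.00
Balance reaches $0.00 in quarter 5.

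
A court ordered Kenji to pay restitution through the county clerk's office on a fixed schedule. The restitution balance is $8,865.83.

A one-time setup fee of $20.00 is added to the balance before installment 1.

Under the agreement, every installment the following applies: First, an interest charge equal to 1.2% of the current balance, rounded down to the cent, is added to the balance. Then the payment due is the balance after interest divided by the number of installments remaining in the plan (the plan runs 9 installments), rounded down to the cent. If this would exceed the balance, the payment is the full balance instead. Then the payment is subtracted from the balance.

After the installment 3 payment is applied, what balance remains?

$6,139.70

Installment 1: opening $8,885.83; interest $106.62 → $8,992.45; payment $999.16; balance $7,993.29
Installment 2: opening $7,993.29; interest $95.91 → $8,089.20; payment $1,011.15; balance $7,078.05
Installment 3: opening $7,078.05; interest $84.93 → $7,162.98; payment $1,023.28; balance $6,139.70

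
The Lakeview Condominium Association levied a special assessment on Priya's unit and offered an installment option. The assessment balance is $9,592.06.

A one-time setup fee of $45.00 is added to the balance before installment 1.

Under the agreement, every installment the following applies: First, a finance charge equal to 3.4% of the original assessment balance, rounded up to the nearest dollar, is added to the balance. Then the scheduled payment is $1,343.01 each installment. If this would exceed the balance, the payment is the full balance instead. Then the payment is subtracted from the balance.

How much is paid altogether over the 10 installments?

$12,907.06

Installment 1: opening $9,637.06; interest $327.00 → $9,964.06; payment $1,343.01; balance $8,621.05
Installment 2: opening $8,621.05; interest $327.00 → $8,948.05; payment $1,343.01; balance $7,605.04
Installment 3: opening $7,605.04; interest $327.00 → $7,932.04; payment $1,343.01; balance $6,589.03
Installment 4: opening $6,589.03; interest $327.00 → $6,916.03; payment $1,343.01; balance $5,573.02
Installment 5: opening $5,573.02; interest $327.00 → $5,900.02; payment $1,343.01; balance $4,557.01
Installment 6: opening $4,557.01; interest $327.00 → $4,884.01; payment $1,343.01; balance $3,541.00
Installment 7: opening $3,541.00; interest $327.00 → $3,868.00; payment $1,343.01; balance $2,524.99
Installment 8: opening $2,524.99; interest $327.00 → $2,851.99; payment $1,343.01; balance $1,508.98
Installment 9: opening $1,508.98; interest $327.00 → $1,835.98; payment $1,343.01; balance $492.97
Installment 10: opening $492.97; interest $327.00 → $819.97; payment $819.97; balance $0.00
Total paid: $12,907.06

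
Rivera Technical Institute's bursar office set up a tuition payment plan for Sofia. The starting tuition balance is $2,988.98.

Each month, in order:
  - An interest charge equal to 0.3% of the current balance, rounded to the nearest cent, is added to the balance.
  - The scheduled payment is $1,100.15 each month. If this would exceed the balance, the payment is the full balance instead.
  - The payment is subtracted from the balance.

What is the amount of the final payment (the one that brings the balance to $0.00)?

Month 1: $2,988.98 +$8.97 interest = $2,997.95; pay $1,100.15 → $1,897.80
Month 2: $1,897.80 +$5.69 interest = $1,903.49; pay $1,100.15 → $803.34
Month 3: $803.34 +$2.41 interest = $805.75; pay $805.75 → $0.00

$805.75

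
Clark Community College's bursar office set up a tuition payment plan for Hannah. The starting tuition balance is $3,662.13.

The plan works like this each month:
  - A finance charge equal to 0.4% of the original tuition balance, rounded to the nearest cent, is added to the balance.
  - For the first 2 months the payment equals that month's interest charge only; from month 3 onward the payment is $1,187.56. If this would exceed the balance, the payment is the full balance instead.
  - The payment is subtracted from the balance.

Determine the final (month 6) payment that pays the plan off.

$158.05

Month 1: opening $3,662.13; interest $14.65 → $3,676.78; payment $14.65; balance $3,662.13
Month 2: opening $3,662.13; interest $14.65 → $3,676.78; payment $14.65; balance $3,662.13
Month 3: opening $3,662.13; interest $14.65 → $3,676.78; payment $1,187.56; balance $2,489.22
Month 4: opening $2,489.22; interest $14.65 → $2,503.87; payment $1,187.56; balance $1,316.31
Month 5: opening $1,316.31; interest $14.65 → $1,330.96; payment $1,187.56; balance $143.40
Month 6: opening $143.40; interest $14.65 → $158.05; payment $158.05; balance $0.00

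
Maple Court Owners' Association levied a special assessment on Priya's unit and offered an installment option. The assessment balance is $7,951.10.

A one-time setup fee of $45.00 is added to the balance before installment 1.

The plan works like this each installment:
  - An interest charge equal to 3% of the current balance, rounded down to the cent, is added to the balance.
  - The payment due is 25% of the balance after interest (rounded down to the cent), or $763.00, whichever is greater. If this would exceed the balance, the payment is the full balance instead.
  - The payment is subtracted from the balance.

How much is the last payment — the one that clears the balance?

# | Opening | Interest | Payment | End bal
1 | $7,996.10 | $239.88 | $2,058.99 | $6,176.99
2 | $6,176.99 | $185.30 | $1,590.57 | $4,771.72
3 | $4,771.72 | $143.15 | $1,228.71 | $3,686.16
4 | $3,686.16 | $110.58 | $949.18 | $2,847.56
5 | $2,847.56 | $85.42 | $763.00 | $2,169.98
6 | $2,169.98 | $65.09 | $763.00 | $1,472.07
7 | $1,472.07 | $44.16 | $763.00 | $753.23
8 | $753.23 | $22.59 | $763.00 | $12.82
9 | $12.82 | $0.38 | $13.20 | $0.00

$13.20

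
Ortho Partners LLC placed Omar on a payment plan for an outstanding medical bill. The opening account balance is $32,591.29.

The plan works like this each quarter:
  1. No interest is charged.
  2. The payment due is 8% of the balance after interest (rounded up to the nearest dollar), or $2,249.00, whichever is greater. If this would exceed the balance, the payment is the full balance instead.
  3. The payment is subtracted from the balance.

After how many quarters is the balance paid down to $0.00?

Quarter 1: $32,591.29 − $2,608.00 → $29,983.29
Quarter 2: $29,983.29 − $2,399.00 → $27,584.29
Quarter 3: $27,584.29 − $2,249.00 → $25,335.29
Quarter 4: $25,335.29 − $2,249.00 → $23,086.29
Quarter 5: $23,086.29 − $2,249.00 → $20,837.29
Quarter 6: $20,837.29 − $2,249.00 → $18,588.29
Quarter 7: $18,588.29 − $2,249.00 → $16,339.29
Quarter 8: $16,339.29 − $2,249.00 → $14,090.29
Quarter 9: $14,090.29 − $2,249.00 → $11,841.29
Quarter 10: $11,841.29 − $2,249.00 → $9,592.29
Quarter 11: $9,592.29 − $2,249.00 → $7,343.29
Quarter 12: $7,343.29 − $2,249.00 → $5,094.29
Quarter 13: $5,094.29 − $2,249.00 → $2,845.29
Quarter 14: $2,845.29 − $2,249.00 → $596.29
Quarter 15: $596.29 − $596.29 → $0.00
Balance reaches $0.00 in quarter 15.

15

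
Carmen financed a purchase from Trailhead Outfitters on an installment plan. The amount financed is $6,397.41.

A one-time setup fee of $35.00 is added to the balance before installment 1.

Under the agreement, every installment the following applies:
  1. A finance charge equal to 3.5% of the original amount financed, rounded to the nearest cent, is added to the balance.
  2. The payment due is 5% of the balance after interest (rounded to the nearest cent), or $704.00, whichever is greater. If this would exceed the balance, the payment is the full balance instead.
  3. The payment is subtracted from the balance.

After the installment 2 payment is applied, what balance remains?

$5,472.23

# | Opening | Interest | Payment | End bal
1 | $6,432.41 | $223.91 | $704.00 | $5,952.32
2 | $5,952.32 | $223.91 | $704.00 | $5,472.23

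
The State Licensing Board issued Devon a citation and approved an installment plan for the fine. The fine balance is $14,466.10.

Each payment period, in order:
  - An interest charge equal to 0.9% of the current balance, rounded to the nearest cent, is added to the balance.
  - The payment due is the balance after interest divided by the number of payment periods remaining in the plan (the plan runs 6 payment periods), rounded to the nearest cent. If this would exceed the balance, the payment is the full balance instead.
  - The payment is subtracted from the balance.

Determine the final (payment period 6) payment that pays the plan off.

$2,544.17

Payment period 1: $14,466.10 +$130.19 interest = $14,596.29; pay $2,432.72 → $12,163.57
Payment period 2: $12,163.57 +$109.47 interest = $12,273.04; pay $2,454.61 → $9,818.43
Payment period 3: $9,818.43 +$88.37 interest = $9,906.80; pay $2,476.70 → $7,430.10
Payment period 4: $7,430.10 +$66.87 interest = $7,496.97; pay $2,498.99 → $4,997.98
Payment period 5: $4,997.98 +$44.98 interest = $5,042.96; pay $2,521.48 → $2,521.48
Payment period 6: $2,521.48 +$22.69 interest = $2,544.17; pay $2,544.17 → $0.00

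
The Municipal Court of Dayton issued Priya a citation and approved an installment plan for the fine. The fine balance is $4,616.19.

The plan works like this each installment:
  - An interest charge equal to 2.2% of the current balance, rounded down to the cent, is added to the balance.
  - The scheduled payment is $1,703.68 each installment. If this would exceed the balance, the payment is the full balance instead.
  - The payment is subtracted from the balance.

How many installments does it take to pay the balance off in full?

3

Installment 1: opening $4,616.19; interest $101.55 → $4,717.74; payment $1,703.68; balance $3,014.06
Installment 2: opening $3,014.06; interest $66.30 → $3,080.36; payment $1,703.68; balance $1,376.68
Installment 3: opening $1,376.68; interest $30.28 → $1,406.96; payment $1,406.96; balance $0.00
Balance reaches $0.00 in installment 3.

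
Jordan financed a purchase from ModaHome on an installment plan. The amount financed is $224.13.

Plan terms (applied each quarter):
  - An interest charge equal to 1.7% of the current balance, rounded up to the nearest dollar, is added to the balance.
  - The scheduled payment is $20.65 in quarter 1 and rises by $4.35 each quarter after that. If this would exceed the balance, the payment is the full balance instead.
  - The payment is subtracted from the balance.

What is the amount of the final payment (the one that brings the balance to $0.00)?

Quarter 1: $224.13 +$4.00 interest = $228.13; pay $20.65 → $207.48
Quarter 2: $207.48 +$4.00 interest = $211.48; pay $25.00 → $186.48
Quarter 3: $186.48 +$4.00 interest = $190.48; pay $29.35 → $161.13
Quarter 4: $161.13 +$3.00 interest = $164.13; pay $33.70 → $130.43
Quarter 5: $130.43 +$3.00 interest = $133.43; pay $38.05 → $95.38
Quarter 6: $95.38 +$2.00 interest = $97.38; pay $42.40 → $54.98
Quarter 7: $54.98 +$1.00 interest = $55.98; pay $46.75 → $9.23
Quarter 8: $9.23 +$1.00 interest = $10.23; pay $10.23 → $0.00

$10.23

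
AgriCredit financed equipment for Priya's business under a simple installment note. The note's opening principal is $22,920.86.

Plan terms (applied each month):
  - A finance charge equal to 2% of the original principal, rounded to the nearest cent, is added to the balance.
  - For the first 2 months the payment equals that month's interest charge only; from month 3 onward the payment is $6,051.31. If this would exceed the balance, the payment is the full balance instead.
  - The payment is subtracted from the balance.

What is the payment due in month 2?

Month 1: opening $22,920.86; interest $458.42 → $23,379.28; payment $458.42; balance $22,920.86
Month 2: opening $22,920.86; interest $458.42 → $23,379.28; payment $458.42; balance $22,920.86

$458.42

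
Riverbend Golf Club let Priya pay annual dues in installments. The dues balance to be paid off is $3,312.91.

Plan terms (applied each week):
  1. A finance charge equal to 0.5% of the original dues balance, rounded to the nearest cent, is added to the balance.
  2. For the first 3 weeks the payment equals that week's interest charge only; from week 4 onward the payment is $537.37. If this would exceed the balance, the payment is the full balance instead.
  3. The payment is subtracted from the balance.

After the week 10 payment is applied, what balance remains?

$0.00

Week 1: opening $3,312.91; interest $16.56 → $3,329.47; payment $16.56; balance $3,312.91
Week 2: opening $3,312.91; interest $16.56 → $3,329.47; payment $16.56; balance $3,312.91
Week 3: opening $3,312.91; interest $16.56 → $3,329.47; payment $16.56; balance $3,312.91
Week 4: opening $3,312.91; interest $16.56 → $3,329.47; payment $537.37; balance $2,792.10
Week 5: opening $2,792.10; interest $16.56 → $2,808.66; payment $537.37; balance $2,271.29
Week 6: opening $2,271.29; interest $16.56 → $2,287.85; payment $537.37; balance $1,750.48
Week 7: opening $1,750.48; interest $16.56 → $1,767.04; payment $537.37; balance $1,229.67
Week 8: opening $1,229.67; interest $16.56 → $1,246.23; payment $537.37; balance $708.86
Week 9: opening $708.86; interest $16.56 → $725.42; payment $537.37; balance $188.05
Week 10: opening $188.05; interest $16.56 → $204.61; payment $204.61; balance $0.00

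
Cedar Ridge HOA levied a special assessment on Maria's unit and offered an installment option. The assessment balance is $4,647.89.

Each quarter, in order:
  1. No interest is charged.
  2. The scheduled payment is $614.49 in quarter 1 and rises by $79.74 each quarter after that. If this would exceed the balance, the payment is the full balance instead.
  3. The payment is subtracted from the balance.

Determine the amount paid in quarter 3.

# | Opening | Payment | End bal
1 | $4,647.89 | $614.49 | $4,033.40
2 | $4,033.40 | $694.23 | $3,339.17
3 | $3,339.17 | $773.97 | $2,565.20

$773.97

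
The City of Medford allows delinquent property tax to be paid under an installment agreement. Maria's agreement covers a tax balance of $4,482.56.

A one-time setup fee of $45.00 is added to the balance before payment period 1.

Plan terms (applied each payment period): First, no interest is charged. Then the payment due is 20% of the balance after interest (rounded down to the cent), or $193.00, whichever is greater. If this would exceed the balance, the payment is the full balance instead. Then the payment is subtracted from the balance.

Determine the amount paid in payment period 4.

Payment period 1: opening $4,527.56; payment $905.51; balance $3,622.05
Payment period 2: opening $3,622.05; payment $724.41; balance $2,897.64
Payment period 3: opening $2,897.64; payment $579.52; balance $2,318.12
Payment period 4: opening $2,318.12; payment $463.62; balance $1,854.50

$463.62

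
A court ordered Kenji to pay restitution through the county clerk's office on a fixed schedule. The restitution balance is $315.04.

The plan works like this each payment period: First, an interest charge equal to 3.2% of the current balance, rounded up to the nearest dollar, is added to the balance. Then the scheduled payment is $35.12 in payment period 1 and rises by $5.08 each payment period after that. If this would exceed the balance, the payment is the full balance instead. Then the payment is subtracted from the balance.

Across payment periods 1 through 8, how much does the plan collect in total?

# | Opening | Interest | Payment | End bal
1 | $315.04 | $11.00 | $35.12 | $290.92
2 | $290.92 | $10.00 | $40.20 | $260.72
3 | $260.72 | $9.00 | $45.28 | $224.44
4 | $224.44 | $8.00 | $50.36 | $182.08
5 | $182.08 | $6.00 | $55.44 | $132.64
6 | $132.64 | $5.00 | $60.52 | $77.12
7 | $77.12 | $3.00 | $65.60 | $14.52
8 | $14.52 | $1.00 | $15.52 | $0.00
Total paid: $368.04

$368.04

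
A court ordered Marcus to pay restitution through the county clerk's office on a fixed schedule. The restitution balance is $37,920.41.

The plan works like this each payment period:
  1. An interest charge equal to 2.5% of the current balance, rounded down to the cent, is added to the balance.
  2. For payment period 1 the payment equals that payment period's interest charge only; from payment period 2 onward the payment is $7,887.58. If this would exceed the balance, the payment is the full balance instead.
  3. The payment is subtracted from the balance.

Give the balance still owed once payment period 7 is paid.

$0.00

Payment period 1: opening $37,920.41; interest $948.01 → $38,868.42; payment $948.01; balance $37,920.41
Payment period 2: opening $37,920.41; interest $948.01 → $38,868.42; payment $7,887.58; balance $30,980.84
Payment period 3: opening $30,980.84; interest $774.52 → $31,755.36; payment $7,887.58; balance $23,867.78
Payment period 4: opening $23,867.78; interest $596.69 → $24,464.47; payment $7,887.58; balance $16,576.89
Payment period 5: opening $16,576.89; interest $414.42 → $16,991.31; payment $7,887.58; balance $9,103.73
Payment period 6: opening $9,103.73; interest $227.59 → $9,331.32; payment $7,887.58; balance $1,443.74
Payment period 7: opening $1,443.74; interest $36.09 → $1,479.83; payment $1,479.83; balance $0.00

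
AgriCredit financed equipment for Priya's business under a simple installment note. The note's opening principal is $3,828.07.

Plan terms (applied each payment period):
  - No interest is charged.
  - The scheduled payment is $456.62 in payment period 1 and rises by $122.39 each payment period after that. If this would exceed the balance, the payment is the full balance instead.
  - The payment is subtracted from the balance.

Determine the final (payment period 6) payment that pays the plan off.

Payment period 1: opening $3,828.07; payment $456.62; balance $3,371.45
Payment period 2: opening $3,371.45; payment $579.01; balance $2,792.44
Payment period 3: opening $2,792.44; payment $701.40; balance $2,091.04
Payment period 4: opening $2,091.04; payment $823.79; balance $1,267.25
Payment period 5: opening $1,267.25; payment $946.18; balance $321.07
Payment period 6: opening $321.07; payment $321.07; balance $0.00

$321.07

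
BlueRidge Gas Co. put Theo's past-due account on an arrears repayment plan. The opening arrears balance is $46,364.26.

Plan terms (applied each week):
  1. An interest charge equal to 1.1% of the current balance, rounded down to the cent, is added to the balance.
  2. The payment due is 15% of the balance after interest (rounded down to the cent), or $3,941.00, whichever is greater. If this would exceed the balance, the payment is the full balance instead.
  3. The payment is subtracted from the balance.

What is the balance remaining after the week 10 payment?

Week 1: opening $46,364.26; interest $510.00 → $46,874.26; payment $7,031.13; balance $39,843.13
Week 2: opening $39,843.13; interest $438.27 → $40,281.40; payment $6,042.21; balance $34,239.19
Week 3: opening $34,239.19; interest $376.63 → $34,615.82; payment $5,192.37; balance $29,423.45
Week 4: opening $29,423.45; interest $323.65 → $29,747.10; payment $4,462.06; balance $25,285.04
Week 5: opening $25,285.04; interest $278.13 → $25,563.17; payment $3,941.00; balance $21,622.17
Week 6: opening $21,622.17; interest $237.84 → $21,860.01; payment $3,941.00; balance $17,919.01
Week 7: opening $17,919.01; interest $197.10 → $18,116.11; payment $3,941.00; balance $14,175.11
Week 8: opening $14,175.11; interest $155.92 → $14,331.03; payment $3,941.00; balance $10,390.03
Week 9: opening $10,390.03; interest $114.29 → $10,504.32; payment $3,941.00; balance $6,563.32
Week 10: opening $6,563.32; interest $72.19 → $6,635.51; payment $3,941.00; balance $2,694.51

$2,694.51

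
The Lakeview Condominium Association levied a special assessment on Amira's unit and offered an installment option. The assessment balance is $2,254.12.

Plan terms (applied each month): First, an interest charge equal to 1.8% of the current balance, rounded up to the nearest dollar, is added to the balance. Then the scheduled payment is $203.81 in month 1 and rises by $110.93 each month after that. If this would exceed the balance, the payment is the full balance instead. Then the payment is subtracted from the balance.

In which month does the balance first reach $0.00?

6

# | Opening | Interest | Payment | End bal
1 | $2,254.12 | $41.00 | $203.81 | $2,091.31
2 | $2,091.31 | $38.00 | $314.74 | $1,814.57
3 | $1,814.57 | $33.00 | $425.67 | $1,421.90
4 | $1,421.90 | $26.00 | $536.60 | $911.30
5 | $911.30 | $17.00 | $647.53 | $280.77
6 | $280.77 | $6.00 | $286.77 | $0.00
Balance reaches $0.00 in month 6.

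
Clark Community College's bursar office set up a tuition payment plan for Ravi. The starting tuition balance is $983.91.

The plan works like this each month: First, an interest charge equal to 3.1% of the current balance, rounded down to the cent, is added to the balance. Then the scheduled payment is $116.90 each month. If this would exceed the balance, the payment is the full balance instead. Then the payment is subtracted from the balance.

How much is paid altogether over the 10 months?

Month 1: opening $983.91; interest $30.50 → $1,014.41; payment $116.90; balance $897.51
Month 2: opening $897.51; interest $27.82 → $925.33; payment $116.90; balance $808.43
Month 3: opening $808.43; interest $25.06 → $833.49; payment $116.90; balance $716.59
Month 4: opening $716.59; interest $22.21 → $738.80; payment $116.90; balance $621.90
Month 5: opening $621.90; interest $19.27 → $641.17; payment $116.90; balance $524.27
Month 6: opening $524.27; interest $16.25 → $540.52; payment $116.90; balance $423.62
Month 7: opening $423.62; interest $13.13 → $436.75; payment $116.90; balance $319.85
Month 8: opening $319.85; interest $9.91 → $329.76; payment $116.90; balance $212.86
Month 9: opening $212.86; interest $6.59 → $219.45; payment $116.90; balance $102.55
Month 10: opening $102.55; interest $3.17 → $105.72; payment $105.72; balance $0.00
Total paid: $1,157.82

$1,157.82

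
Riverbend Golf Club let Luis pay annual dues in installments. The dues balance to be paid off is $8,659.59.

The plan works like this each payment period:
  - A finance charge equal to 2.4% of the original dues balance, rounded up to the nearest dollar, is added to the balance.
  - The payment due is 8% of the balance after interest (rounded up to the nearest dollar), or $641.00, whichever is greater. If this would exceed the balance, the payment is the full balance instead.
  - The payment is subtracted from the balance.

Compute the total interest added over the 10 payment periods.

$2,080.00

Payment period 1: $8,659.59 +$208.00 interest = $8,867.59; pay $710.00 → $8,157.59
Payment period 2: $8,157.59 +$208.00 interest = $8,365.59; pay $670.00 → $7,695.59
Payment period 3: $7,695.59 +$208.00 interest = $7,903.59; pay $641.00 → $7,262.59
Payment period 4: $7,262.59 +$208.00 interest = $7,470.59; pay $641.00 → $6,829.59
Payment period 5: $6,829.59 +$208.00 interest = $7,037.59; pay $641.00 → $6,396.59
Payment period 6: $6,396.59 +$208.00 interest = $6,604.59; pay $641.00 → $5,963.59
Payment period 7: $5,963.59 +$208.00 interest = $6,171.59; pay $641.00 → $5,530.59
Payment period 8: $5,530.59 +$208.00 interest = $5,738.59; pay $641.00 → $5,097.59
Payment period 9: $5,097.59 +$208.00 interest = $5,305.59; pay $641.00 → $4,664.59
Payment period 10: $4,664.59 +$208.00 interest = $4,872.59; pay $641.00 → $4,231.59
Total interest: $208.00 + $208.00 + $208.00 + $208.00 + $208.00 + $208.00 + $208.00 + $208.00 + $208.00 + $208.00 = $2,080.00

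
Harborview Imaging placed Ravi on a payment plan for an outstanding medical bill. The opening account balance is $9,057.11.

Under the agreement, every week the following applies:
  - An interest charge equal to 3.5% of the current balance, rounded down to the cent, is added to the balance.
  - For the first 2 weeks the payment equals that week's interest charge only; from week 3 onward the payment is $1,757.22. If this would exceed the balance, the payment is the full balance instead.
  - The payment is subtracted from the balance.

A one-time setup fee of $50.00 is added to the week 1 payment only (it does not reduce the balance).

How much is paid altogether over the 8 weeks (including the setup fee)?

# | Opening | Interest | Payment | Fee | End bal
1 | $9,057.11 | $316.99 | $316.99 | $50.00 | $9,057.11
2 | $9,057.11 | $316.99 | $316.99 | — | $9,057.11
3 | $9,057.11 | $316.99 | $1,757.22 | — | $7,616.88
4 | $7,616.88 | $266.59 | $1,757.22 | — | $6,126.25
5 | $6,126.25 | $214.41 | $1,757.22 | — | $4,583.44
6 | $4,583.44 | $160.42 | $1,757.22 | — | $2,986.64
7 | $2,986.64 | $104.53 | $1,757.22 | — | $1,333.95
8 | $1,333.95 | $46.68 | $1,380.63 | — | $0.00
Total paid: $10,850.71

$10,850.71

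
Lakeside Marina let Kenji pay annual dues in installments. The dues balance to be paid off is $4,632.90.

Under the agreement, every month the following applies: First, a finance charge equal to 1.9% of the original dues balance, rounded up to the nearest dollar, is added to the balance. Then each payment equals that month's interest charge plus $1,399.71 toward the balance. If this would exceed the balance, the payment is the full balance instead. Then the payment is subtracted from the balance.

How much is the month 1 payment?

Month 1: opening $4,632.90; interest $89.00 → $4,721.90; payment $1,488.71; balance $3,233.19

$1,488.71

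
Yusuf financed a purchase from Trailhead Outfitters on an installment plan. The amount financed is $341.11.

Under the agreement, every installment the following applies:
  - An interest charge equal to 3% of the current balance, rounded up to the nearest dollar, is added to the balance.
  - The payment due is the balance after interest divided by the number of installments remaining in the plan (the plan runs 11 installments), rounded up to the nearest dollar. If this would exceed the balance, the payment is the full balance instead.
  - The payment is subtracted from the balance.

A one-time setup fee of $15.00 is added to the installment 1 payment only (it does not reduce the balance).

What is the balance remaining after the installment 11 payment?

Installment 1: $341.11 +$11.00 interest = $352.11; pay $33.00 (+ $15.00 fee) → $319.11
Installment 2: $319.11 +$10.00 interest = $329.11; pay $33.00 → $296.11
Installment 3: $296.11 +$9.00 interest = $305.11; pay $34.00 → $271.11
Installment 4: $271.11 +$9.00 interest = $280.11; pay $36.00 → $244.11
Installment 5: $244.11 +$8.00 interest = $252.11; pay $37.00 → $215.11
Installment 6: $215.11 +$7.00 interest = $222.11; pay $38.00 → $184.11
Installment 7: $184.11 +$6.00 interest = $190.11; pay $39.00 → $151.11
Installment 8: $151.11 +$5.00 interest = $156.11; pay $40.00 → $116.11
Installment 9: $116.11 +$4.00 interest = $120.11; pay $41.00 → $79.11
Installment 10: $79.11 +$3.00 interest = $82.11; pay $42.00 → $40.11
Installment 11: $40.11 +$2.00 interest = $42.11; pay $42.11 → $0.00

$0.00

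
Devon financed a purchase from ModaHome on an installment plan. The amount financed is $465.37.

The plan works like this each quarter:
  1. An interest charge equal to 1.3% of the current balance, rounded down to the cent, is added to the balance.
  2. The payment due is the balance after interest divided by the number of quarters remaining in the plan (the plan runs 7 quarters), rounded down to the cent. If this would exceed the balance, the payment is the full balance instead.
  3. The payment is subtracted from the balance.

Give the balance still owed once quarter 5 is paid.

# | Opening | Interest | Payment | End bal
1 | $465.37 | $6.04 | $67.34 | $404.07
2 | $404.07 | $5.25 | $68.22 | $341.10
3 | $341.10 | $4.43 | $69.10 | $276.43
4 | $276.43 | $3.59 | $70.00 | $210.02
5 | $210.02 | $2.73 | $70.91 | $141.84

$141.84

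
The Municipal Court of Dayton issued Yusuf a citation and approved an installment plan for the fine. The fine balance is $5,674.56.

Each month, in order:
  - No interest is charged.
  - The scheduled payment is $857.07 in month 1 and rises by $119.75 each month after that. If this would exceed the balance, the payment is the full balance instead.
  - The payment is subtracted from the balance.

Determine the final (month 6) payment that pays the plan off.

$191.71

# | Opening | Payment | End bal
1 | $5,674.56 | $857.07 | $4,817.49
2 | $4,817.49 | $976.82 | $3,840.67
3 | $3,840.67 | $1,096.57 | $2,744.10
4 | $2,744.10 | $1,216.32 | $1,527.78
5 | $1,527.78 | $1,336.07 | $191.71
6 | $191.71 | $191.71 | $0.00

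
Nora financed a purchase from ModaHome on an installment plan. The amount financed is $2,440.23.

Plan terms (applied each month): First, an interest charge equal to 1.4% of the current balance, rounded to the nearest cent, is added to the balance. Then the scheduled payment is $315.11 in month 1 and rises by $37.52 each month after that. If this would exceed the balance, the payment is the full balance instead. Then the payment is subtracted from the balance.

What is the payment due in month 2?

# | Opening | Interest | Payment | End bal
1 | $2,440.23 | $34.16 | $315.11 | $2,159.28
2 | $2,159.28 | $30.23 | $352.63 | $1,836.88

$352.63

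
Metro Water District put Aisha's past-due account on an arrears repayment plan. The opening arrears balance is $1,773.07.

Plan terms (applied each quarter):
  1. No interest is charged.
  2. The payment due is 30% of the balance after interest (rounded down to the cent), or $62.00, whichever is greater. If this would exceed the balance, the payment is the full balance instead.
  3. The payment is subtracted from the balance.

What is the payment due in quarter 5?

# | Opening | Payment | End bal
1 | $1,773.07 | $531.92 | $1,241.15
2 | $1,241.15 | $372.34 | $868.81
3 | $868.81 | $260.64 | $608.17
4 | $608.17 | $182.45 | $425.72
5 | $425.72 | $127.71 | $298.01

$127.71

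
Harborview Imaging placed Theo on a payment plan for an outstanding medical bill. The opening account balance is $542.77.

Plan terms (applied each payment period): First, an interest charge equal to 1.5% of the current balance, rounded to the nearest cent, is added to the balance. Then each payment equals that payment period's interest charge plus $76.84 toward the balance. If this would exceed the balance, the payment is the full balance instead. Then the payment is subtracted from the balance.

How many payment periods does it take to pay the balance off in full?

Payment period 1: $542.77 +$8.14 interest = $550.91; pay $84.98 → $465.93
Payment period 2: $465.93 +$6.99 interest = $472.92; pay $83.83 → $389.09
Payment period 3: $389.09 +$5.84 interest = $394.93; pay $82.68 → $312.25
Payment period 4: $312.25 +$4.68 interest = $316.93; pay $81.52 → $235.41
Payment period 5: $235.41 +$3.53 interest = $238.94; pay $80.37 → $158.57
Payment period 6: $158.57 +$2.38 interest = $160.95; pay $79.22 → $81.73
Payment period 7: $81.73 +$1.23 interest = $82.96; pay $78.07 → $4.89
Payment period 8: $4.89 +$0.07 interest = $4.96; pay $4.96 → $0.00
Balance reaches $0.00 in payment period 8.

8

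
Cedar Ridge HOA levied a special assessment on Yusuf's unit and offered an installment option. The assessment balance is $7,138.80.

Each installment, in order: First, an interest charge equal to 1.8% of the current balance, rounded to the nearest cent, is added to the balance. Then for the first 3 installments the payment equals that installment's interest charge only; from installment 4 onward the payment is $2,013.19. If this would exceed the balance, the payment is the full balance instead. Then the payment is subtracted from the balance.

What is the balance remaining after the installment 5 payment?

$3,335.49

Installment 1: $7,138.80 +$128.50 interest = $7,267.30; pay $128.50 → $7,138.80
Installment 2: $7,138.80 +$128.50 interest = $7,267.30; pay $128.50 → $7,138.80
Installment 3: $7,138.80 +$128.50 interest = $7,267.30; pay $128.50 → $7,138.80
Installment 4: $7,138.80 +$128.50 interest = $7,267.30; pay $2,013.19 → $5,254.11
Installment 5: $5,254.11 +$94.57 interest = $5,348.68; pay $2,013.19 → $3,335.49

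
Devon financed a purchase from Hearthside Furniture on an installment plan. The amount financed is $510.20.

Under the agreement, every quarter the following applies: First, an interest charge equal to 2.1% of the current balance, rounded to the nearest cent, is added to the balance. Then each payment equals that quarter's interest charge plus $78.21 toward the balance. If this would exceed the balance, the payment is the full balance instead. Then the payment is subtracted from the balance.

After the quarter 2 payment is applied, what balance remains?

Quarter 1: $510.20 +$10.71 interest = $520.91; pay $88.92 → $431.99
Quarter 2: $431.99 +$9.07 interest = $441.06; pay $87.28 → $353.78

$353.78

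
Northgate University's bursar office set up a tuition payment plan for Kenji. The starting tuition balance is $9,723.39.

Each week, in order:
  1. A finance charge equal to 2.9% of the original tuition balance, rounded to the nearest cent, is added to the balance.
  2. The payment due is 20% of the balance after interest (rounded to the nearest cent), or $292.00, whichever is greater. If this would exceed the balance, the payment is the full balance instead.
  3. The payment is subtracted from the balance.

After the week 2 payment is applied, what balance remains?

Week 1: opening $9,723.39; interest $281.98 → $10,005.37; payment $2,001.07; balance $8,004.30
Week 2: opening $8,004.30; interest $281.98 → $8,286.28; payment $1,657.26; balance $6,629.02

$6,629.02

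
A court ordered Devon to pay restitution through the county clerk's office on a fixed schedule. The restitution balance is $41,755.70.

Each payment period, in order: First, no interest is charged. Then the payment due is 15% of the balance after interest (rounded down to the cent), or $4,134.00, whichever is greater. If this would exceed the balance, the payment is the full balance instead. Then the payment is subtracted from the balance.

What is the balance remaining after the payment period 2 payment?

$30,168.50

# | Opening | Payment | End bal
1 | $41,755.70 | $6,263.35 | $35,492.35
2 | $35,492.35 | $5,323.85 | $30,168.50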